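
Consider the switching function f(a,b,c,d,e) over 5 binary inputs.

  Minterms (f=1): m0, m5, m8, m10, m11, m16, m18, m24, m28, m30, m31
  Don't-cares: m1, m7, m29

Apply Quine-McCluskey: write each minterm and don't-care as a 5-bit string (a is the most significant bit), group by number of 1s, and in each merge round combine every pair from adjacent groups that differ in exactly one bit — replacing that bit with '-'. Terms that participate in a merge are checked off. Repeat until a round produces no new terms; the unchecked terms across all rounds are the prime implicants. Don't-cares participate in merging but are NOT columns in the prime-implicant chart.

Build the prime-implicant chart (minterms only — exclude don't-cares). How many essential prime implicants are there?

3

Round 0: 00000✓ 00001✓ 00101✓ 00111✓ 01000✓ 01010✓ 01011✓ 10000✓ 10010✓ 11000✓ 11100✓ 11101✓ 11110✓ 11111✓
Round 1: -0000✓ -1000✓ 0-000✓ 00-01 0000- 001-1 010-0 0101- 1-000✓ 100-0 11-00 111-0✓ 111-1✓ 1110-✓ 1111-✓
Round 2: --000 111--
PIs = {--000, 00-01, 0000-, 001-1, 010-0, 0101-, 100-0, 11-00, 111--}
Coverage chart:
  m0: --000,0000-
  m5: 00-01,001-1
  m8: --000,010-0
  m10: 010-0,0101-
  m11: 0101- ←essential
  m16: --000,100-0
  m18: 100-0 ←essential
  m24: --000,11-00
  m28: 11-00,111--
  m30: 111-- ←essential
  m31: 111-- ←essential
Essential: 0101-, 100-0, 111--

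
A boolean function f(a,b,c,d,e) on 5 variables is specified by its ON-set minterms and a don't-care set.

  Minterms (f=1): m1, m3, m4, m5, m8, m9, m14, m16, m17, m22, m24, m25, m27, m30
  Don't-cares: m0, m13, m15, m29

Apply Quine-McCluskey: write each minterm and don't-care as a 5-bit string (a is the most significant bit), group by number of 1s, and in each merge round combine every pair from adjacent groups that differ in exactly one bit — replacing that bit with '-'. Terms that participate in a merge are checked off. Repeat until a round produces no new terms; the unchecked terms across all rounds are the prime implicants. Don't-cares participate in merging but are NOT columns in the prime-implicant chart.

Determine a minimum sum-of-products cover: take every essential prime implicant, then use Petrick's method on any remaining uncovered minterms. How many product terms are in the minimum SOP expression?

[col 0] 00000*, 00001*, 00011*, 00100*, 00101*, 01000*, 01001*, 01101*, 01110*, 01111*, 10000*, 10001*, 10110*, 11000*, 11001*, 11011*, 11101*, 11110*
[col 1] -0000*, -0001*, -1000*, -1001*, -1101*, -1110, 0-000*, 0-001*, 0-101*, 00-00*, 00-01*, 000-1, 0000-*, 0010-*, 01-01*, 0100-*, 011-1, 0111-, 1-000*, 1-001*, 1-110, 1000-*, 11-01*, 110-1, 1100-*
[col 2] --000*, --001*, -000-*, -1-01, -100-*, 0--01, 0-00-*, 00-0-, 1-00-*
[col 3] --00-
Prime implicants: --00-, -1-01, -1110, 0--01, 00-0-, 000-1, 011-1, 0111-, 1-110, 110-1
PI chart (minterm → PIs covering it):
  1 | --00-,0--01,00-0-,000-1
  3 | 000-1  (sole → essential)
  4 | 00-0-  (sole → essential)
  5 | 0--01,00-0-
  8 | --00-  (sole → essential)
  9 | --00-,-1-01,0--01
  14 | -1110,0111-
  16 | --00-  (sole → essential)
  17 | --00-  (sole → essential)
  22 | 1-110  (sole → essential)
  24 | --00-  (sole → essential)
  25 | --00-,-1-01,110-1
  27 | 110-1  (sole → essential)
  30 | -1110,1-110
Essential prime implicants: --00-, 00-0-, 000-1, 1-110, 110-1
Petrick residual → -1110
Minimum SOP uses 6 PIs: c'd' + bcde' + a'b'd' + a'b'c'e + acde' + abc'e

6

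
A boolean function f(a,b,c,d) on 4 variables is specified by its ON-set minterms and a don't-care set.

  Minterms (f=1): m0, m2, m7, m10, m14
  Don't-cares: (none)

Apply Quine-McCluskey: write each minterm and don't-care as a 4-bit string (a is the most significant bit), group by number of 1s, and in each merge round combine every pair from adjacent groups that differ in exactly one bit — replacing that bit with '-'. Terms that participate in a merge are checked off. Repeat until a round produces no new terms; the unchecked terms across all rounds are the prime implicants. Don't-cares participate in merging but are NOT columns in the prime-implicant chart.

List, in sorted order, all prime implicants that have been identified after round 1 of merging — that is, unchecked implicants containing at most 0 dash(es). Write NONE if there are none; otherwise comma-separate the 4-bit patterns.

[col 0] 0000*, 0010*, 0111, 1010*, 1110*
[col 1] -010, 00-0, 1-10
Prime implicants: -010, 00-0, 0111, 1-10

0111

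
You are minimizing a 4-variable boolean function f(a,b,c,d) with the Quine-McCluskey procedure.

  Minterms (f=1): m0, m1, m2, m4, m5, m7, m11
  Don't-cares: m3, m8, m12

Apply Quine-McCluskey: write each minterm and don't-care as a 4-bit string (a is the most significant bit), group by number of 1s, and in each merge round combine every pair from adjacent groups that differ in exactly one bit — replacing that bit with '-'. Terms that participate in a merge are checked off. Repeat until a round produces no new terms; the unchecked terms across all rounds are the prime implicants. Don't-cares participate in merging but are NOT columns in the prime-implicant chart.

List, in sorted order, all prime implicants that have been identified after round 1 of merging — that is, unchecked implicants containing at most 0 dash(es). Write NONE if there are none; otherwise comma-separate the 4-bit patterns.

NONE

[col 0] 0000*, 0001*, 0010*, 0011*, 0100*, 0101*, 0111*, 1000*, 1011*, 1100*
[col 1] -000*, -011, -100*, 0-00*, 0-01*, 0-11*, 00-0*, 00-1*, 000-*, 001-*, 01-1*, 010-*, 1-00*
[col 2] --00, 0--1, 0-0-, 00--
Prime implicants: --00, -011, 0--1, 0-0-, 00--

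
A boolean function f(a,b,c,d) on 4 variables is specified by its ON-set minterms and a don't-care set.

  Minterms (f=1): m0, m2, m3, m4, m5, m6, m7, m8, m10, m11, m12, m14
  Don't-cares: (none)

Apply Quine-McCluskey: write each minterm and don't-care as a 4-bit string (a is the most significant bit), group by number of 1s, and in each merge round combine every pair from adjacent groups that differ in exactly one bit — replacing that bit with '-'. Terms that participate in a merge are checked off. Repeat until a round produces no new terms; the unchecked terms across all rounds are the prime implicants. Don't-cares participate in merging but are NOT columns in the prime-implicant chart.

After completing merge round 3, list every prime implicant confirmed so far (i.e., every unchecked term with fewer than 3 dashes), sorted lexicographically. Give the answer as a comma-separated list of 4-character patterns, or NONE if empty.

size-2^0 implicants → 0000(✓)  0010(✓)  0011(✓)  0100(✓)  0101(✓)  0110(✓)  0111(✓)  1000(✓)  1010(✓)  1011(✓)  1100(✓)  1110(✓)
size-2^1 implicants → -000(✓)  -010(✓)  -011(✓)  -100(✓)  -110(✓)  0-00(✓)  0-10(✓)  0-11(✓)  00-0(✓)  001-(✓)  01-0(✓)  01-1(✓)  010-(✓)  011-(✓)  1-00(✓)  1-10(✓)  10-0(✓)  101-(✓)  11-0(✓)
size-2^2 implicants → --00(✓)  --10(✓)  -0-0(✓)  -01-  -1-0(✓)  0--0(✓)  0-1-  01--  1--0(✓)
size-2^3 implicants → ---0
Unchecked terms (primes): ---0, -01-, 0-1-, 01--

-01-, 0-1-, 01--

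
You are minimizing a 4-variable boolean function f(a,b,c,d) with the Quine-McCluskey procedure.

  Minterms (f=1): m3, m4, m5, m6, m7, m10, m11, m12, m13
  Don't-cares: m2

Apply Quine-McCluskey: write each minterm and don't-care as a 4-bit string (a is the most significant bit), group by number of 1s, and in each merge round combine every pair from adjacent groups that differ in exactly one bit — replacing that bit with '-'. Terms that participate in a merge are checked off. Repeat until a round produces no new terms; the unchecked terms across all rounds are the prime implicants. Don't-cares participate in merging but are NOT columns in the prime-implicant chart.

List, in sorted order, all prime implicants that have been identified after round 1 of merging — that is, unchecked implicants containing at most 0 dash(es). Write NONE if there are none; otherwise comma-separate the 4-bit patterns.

size-2^0 implicants → 0010(✓)  0011(✓)  0100(✓)  0101(✓)  0110(✓)  0111(✓)  1010(✓)  1011(✓)  1100(✓)  1101(✓)
size-2^1 implicants → -010(✓)  -011(✓)  -100(✓)  -101(✓)  0-10(✓)  0-11(✓)  001-(✓)  01-0(✓)  01-1(✓)  010-(✓)  011-(✓)  101-(✓)  110-(✓)
size-2^2 implicants → -01-  -10-  0-1-  01--
Unchecked terms (primes): -01-, -10-, 0-1-, 01--

NONE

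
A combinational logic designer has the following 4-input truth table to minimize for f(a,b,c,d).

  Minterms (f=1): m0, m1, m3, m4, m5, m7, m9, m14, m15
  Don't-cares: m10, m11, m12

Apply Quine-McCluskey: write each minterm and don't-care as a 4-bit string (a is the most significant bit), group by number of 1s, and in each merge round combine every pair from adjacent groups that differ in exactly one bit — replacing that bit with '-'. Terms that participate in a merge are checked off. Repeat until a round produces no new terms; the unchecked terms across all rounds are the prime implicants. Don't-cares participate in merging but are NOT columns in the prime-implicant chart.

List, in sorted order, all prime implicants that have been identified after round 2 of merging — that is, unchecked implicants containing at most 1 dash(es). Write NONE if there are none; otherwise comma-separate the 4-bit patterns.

-100, 11-0

size-2^0 implicants → 0000(✓)  0001(✓)  0011(✓)  0100(✓)  0101(✓)  0111(✓)  1001(✓)  1010(✓)  1011(✓)  1100(✓)  1110(✓)  1111(✓)
size-2^1 implicants → -001(✓)  -011(✓)  -100  -111(✓)  0-00(✓)  0-01(✓)  0-11(✓)  00-1(✓)  000-(✓)  01-1(✓)  010-(✓)  1-10(✓)  1-11(✓)  10-1(✓)  101-(✓)  11-0  111-(✓)
size-2^2 implicants → --11  -0-1  0--1  0-0-  1-1-
Unchecked terms (primes): --11, -0-1, -100, 0--1, 0-0-, 1-1-, 11-0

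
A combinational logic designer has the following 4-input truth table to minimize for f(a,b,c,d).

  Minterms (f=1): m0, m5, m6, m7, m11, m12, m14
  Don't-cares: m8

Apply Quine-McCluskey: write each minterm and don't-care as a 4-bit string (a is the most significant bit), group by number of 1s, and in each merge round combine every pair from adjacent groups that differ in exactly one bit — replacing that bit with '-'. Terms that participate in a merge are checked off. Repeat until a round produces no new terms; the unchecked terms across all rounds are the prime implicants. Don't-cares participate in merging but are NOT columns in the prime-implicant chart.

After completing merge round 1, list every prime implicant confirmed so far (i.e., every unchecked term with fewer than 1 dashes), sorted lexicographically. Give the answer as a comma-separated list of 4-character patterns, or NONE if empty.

Round 0: 0000✓ 0101✓ 0110✓ 0111✓ 1000✓ 1011 1100✓ 1110✓
Round 1: -000 -110 01-1 011- 1-00 11-0
PIs = {-000, -110, 01-1, 011-, 1-00, 1011, 11-0}

1011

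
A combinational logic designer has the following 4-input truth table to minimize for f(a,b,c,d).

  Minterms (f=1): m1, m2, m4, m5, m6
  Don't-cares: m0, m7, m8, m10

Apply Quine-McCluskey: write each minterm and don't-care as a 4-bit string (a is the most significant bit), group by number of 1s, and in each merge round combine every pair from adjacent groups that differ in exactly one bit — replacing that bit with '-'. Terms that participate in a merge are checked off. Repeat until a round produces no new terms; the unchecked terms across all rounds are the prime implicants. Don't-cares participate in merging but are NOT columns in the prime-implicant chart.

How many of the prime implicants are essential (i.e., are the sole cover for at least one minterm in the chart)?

[col 0] 0000*, 0001*, 0010*, 0100*, 0101*, 0110*, 0111*, 1000*, 1010*
[col 1] -000*, -010*, 0-00*, 0-01*, 0-10*, 00-0*, 000-*, 01-0*, 01-1*, 010-*, 011-*, 10-0*
[col 2] -0-0, 0--0, 0-0-, 01--
Prime implicants: -0-0, 0--0, 0-0-, 01--
PI chart (minterm → PIs covering it):
  1 | 0-0-  (sole → essential)
  2 | -0-0,0--0
  4 | 0--0,0-0-,01--
  5 | 0-0-,01--
  6 | 0--0,01--
Essential prime implicants: 0-0-

1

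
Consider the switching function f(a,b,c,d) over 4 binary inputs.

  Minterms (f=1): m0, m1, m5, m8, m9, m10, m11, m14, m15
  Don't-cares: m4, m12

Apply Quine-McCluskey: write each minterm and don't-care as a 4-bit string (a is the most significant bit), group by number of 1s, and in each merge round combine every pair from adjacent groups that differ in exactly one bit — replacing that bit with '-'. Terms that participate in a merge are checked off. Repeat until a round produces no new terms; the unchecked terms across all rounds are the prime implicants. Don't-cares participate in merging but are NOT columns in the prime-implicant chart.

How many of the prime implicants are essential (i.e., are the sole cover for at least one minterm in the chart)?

size-2^0 implicants → 0000(✓)  0001(✓)  0100(✓)  0101(✓)  1000(✓)  1001(✓)  1010(✓)  1011(✓)  1100(✓)  1110(✓)  1111(✓)
size-2^1 implicants → -000(✓)  -001(✓)  -100(✓)  0-00(✓)  0-01(✓)  000-(✓)  010-(✓)  1-00(✓)  1-10(✓)  1-11(✓)  10-0(✓)  10-1(✓)  100-(✓)  101-(✓)  11-0(✓)  111-(✓)
size-2^2 implicants → --00  -00-  0-0-  1--0  1-1-  10--
Unchecked terms (primes): --00, -00-, 0-0-, 1--0, 1-1-, 10--
Minterm coverage:
  m0 ⊆ --00,-00-,0-0-
  m1 ⊆ -00-,0-0-
  m5 ⊆ 0-0- [E]
  m8 ⊆ --00,-00-,1--0,10--
  m9 ⊆ -00-,10--
  m10 ⊆ 1--0,1-1-,10--
  m11 ⊆ 1-1-,10--
  m14 ⊆ 1--0,1-1-
  m15 ⊆ 1-1- [E]
E = {0-0-, 1-1-}

2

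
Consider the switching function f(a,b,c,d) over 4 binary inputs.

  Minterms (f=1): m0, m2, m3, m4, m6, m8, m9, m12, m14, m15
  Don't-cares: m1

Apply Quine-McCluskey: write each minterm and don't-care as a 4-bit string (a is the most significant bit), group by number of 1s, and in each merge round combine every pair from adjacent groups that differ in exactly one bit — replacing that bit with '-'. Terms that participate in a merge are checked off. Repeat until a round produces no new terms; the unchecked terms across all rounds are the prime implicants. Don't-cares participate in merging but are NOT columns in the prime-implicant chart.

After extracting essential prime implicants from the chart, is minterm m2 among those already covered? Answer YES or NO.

YES

Round 0: 0000✓ 0001✓ 0010✓ 0011✓ 0100✓ 0110✓ 1000✓ 1001✓ 1100✓ 1110✓ 1111✓
Round 1: -000✓ -001✓ -100✓ -110✓ 0-00✓ 0-10✓ 00-0✓ 00-1✓ 000-✓ 001-✓ 01-0✓ 1-00✓ 100-✓ 11-0✓ 111-
Round 2: --00 -00- -1-0 0--0 00--
PIs = {--00, -00-, -1-0, 0--0, 00--, 111-}
Coverage chart:
  m0: --00,-00-,0--0,00--
  m2: 0--0,00--
  m3: 00-- ←essential
  m4: --00,-1-0,0--0
  m6: -1-0,0--0
  m8: --00,-00-
  m9: -00- ←essential
  m12: --00,-1-0
  m14: -1-0,111-
  m15: 111- ←essential
Essential: -00-, 00--, 111-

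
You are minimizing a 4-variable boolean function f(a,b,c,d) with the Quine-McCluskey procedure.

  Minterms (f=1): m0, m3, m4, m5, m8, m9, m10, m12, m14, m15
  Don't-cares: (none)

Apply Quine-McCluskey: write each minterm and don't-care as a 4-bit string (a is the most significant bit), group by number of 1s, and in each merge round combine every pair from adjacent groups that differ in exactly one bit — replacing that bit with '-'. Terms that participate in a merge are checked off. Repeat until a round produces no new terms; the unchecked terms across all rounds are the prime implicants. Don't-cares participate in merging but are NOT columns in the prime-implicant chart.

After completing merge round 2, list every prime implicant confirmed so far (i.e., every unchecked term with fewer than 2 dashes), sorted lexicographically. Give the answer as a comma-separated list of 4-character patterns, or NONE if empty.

0011, 010-, 100-, 111-

size-2^0 implicants → 0000(✓)  0011  0100(✓)  0101(✓)  1000(✓)  1001(✓)  1010(✓)  1100(✓)  1110(✓)  1111(✓)
size-2^1 implicants → -000(✓)  -100(✓)  0-00(✓)  010-  1-00(✓)  1-10(✓)  10-0(✓)  100-  11-0(✓)  111-
size-2^2 implicants → --00  1--0
Unchecked terms (primes): --00, 0011, 010-, 1--0, 100-, 111-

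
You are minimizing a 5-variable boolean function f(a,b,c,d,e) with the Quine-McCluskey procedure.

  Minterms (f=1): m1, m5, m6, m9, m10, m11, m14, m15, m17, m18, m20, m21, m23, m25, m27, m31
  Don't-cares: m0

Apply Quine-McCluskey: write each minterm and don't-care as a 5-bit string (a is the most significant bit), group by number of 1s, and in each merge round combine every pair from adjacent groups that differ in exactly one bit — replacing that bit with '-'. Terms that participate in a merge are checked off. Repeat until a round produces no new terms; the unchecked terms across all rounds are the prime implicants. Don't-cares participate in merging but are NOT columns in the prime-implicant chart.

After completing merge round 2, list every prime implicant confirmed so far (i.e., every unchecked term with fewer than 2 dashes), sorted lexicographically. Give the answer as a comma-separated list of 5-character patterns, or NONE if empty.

0-110, 0000-, 1-111, 10010, 101-1, 1010-

size-2^0 implicants → 00000(✓)  00001(✓)  00101(✓)  00110(✓)  01001(✓)  01010(✓)  01011(✓)  01110(✓)  01111(✓)  10001(✓)  10010  10100(✓)  10101(✓)  10111(✓)  11001(✓)  11011(✓)  11111(✓)
size-2^1 implicants → -0001(✓)  -0101(✓)  -1001(✓)  -1011(✓)  -1111(✓)  0-001(✓)  0-110  00-01(✓)  0000-  01-10(✓)  01-11(✓)  010-1(✓)  0101-(✓)  0111-(✓)  1-001(✓)  1-111  10-01(✓)  101-1  1010-  11-11(✓)  110-1(✓)
size-2^2 implicants → --001  -0-01  -1-11  -10-1  01-1-
Unchecked terms (primes): --001, -0-01, -1-11, -10-1, 0-110, 0000-, 01-1-, 1-111, 10010, 101-1, 1010-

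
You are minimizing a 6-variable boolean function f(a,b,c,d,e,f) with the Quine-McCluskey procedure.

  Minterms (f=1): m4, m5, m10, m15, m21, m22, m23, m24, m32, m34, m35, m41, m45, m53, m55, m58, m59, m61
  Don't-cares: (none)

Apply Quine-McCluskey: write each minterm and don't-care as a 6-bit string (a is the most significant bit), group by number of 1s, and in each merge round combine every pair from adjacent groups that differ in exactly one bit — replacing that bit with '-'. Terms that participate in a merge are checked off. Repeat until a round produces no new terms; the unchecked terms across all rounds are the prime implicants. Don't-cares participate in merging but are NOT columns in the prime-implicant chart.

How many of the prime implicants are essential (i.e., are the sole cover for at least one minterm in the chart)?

Round 0: 000100✓ 000101✓ 001010 001111 010101✓ 010110✓ 010111✓ 011000 100000✓ 100010✓ 100011✓ 101001✓ 101101✓ 110101✓ 110111✓ 111010✓ 111011✓ 111101✓
Round 1: -10101✓ -10111✓ 0-0101 00010- 0101-1✓ 01011- 1-1101 1000-0 10001- 101-01 11-101 1101-1✓ 11101-
Round 2: -101-1
PIs = {-101-1, 0-0101, 00010-, 001010, 001111, 01011-, 011000, 1-1101, 1000-0, 10001-, 101-01, 11-101, 11101-}
Coverage chart:
  m4: 00010- ←essential
  m5: 0-0101,00010-
  m10: 001010 ←essential
  m15: 001111 ←essential
  m21: -101-1,0-0101
  m22: 01011- ←essential
  m23: -101-1,01011-
  m24: 011000 ←essential
  m32: 1000-0 ←essential
  m34: 1000-0,10001-
  m35: 10001- ←essential
  m41: 101-01 ←essential
  m45: 1-1101,101-01
  m53: -101-1,11-101
  m55: -101-1 ←essential
  m58: 11101- ←essential
  m59: 11101- ←essential
  m61: 1-1101,11-101
Essential: -101-1, 00010-, 001010, 001111, 01011-, 011000, 1000-0, 10001-, 101-01, 11101-

10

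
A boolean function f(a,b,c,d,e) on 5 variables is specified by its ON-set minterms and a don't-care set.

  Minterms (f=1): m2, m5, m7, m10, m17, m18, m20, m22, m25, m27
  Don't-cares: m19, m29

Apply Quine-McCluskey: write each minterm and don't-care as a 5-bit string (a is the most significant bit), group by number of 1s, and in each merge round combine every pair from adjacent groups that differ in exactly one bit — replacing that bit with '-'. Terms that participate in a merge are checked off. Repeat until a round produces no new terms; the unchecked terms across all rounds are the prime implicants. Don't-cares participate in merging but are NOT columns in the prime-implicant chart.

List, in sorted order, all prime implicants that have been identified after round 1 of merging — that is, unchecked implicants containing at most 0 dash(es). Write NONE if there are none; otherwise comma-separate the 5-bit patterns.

Round 0: 00010✓ 00101✓ 00111✓ 01010✓ 10001✓ 10010✓ 10011✓ 10100✓ 10110✓ 11001✓ 11011✓ 11101✓
Round 1: -0010 0-010 001-1 1-001✓ 1-011✓ 10-10 100-1✓ 1001- 101-0 11-01 110-1✓
Round 2: 1-0-1
PIs = {-0010, 0-010, 001-1, 1-0-1, 10-10, 1001-, 101-0, 11-01}

NONE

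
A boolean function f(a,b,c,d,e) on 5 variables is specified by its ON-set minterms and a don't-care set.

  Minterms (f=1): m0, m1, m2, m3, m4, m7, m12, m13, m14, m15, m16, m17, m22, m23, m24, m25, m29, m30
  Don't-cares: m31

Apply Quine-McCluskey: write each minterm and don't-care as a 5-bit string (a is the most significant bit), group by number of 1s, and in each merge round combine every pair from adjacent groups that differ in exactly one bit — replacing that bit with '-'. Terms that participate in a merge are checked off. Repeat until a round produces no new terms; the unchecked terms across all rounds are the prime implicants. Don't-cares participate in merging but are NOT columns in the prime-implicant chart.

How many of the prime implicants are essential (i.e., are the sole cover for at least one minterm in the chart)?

3

[col 0] 00000*, 00001*, 00010*, 00011*, 00100*, 00111*, 01100*, 01101*, 01110*, 01111*, 10000*, 10001*, 10110*, 10111*, 11000*, 11001*, 11101*, 11110*, 11111*
[col 1] -0000*, -0001*, -0111*, -1101*, -1110*, -1111*, 0-100, 0-111*, 00-00, 00-11, 000-0*, 000-1*, 0000-*, 0001-*, 011-0*, 011-1*, 0110-*, 0111-*, 1-000*, 1-001*, 1-110*, 1-111*, 1000-*, 1011-*, 11-01, 1100-*, 111-1*, 1111-*
[col 2] --111, -000-, -11-1, -111-, 000--, 011--, 1-00-, 1-11-
Prime implicants: --111, -000-, -11-1, -111-, 0-100, 00-00, 00-11, 000--, 011--, 1-00-, 1-11-, 11-01
PI chart (minterm → PIs covering it):
  0 | -000-,00-00,000--
  1 | -000-,000--
  2 | 000--  (sole → essential)
  3 | 00-11,000--
  4 | 0-100,00-00
  7 | --111,00-11
  12 | 0-100,011--
  13 | -11-1,011--
  14 | -111-,011--
  15 | --111,-11-1,-111-,011--
  16 | -000-,1-00-
  17 | -000-,1-00-
  22 | 1-11-  (sole → essential)
  23 | --111,1-11-
  24 | 1-00-  (sole → essential)
  25 | 1-00-,11-01
  29 | -11-1,11-01
  30 | -111-,1-11-
Essential prime implicants: 000--, 1-00-, 1-11-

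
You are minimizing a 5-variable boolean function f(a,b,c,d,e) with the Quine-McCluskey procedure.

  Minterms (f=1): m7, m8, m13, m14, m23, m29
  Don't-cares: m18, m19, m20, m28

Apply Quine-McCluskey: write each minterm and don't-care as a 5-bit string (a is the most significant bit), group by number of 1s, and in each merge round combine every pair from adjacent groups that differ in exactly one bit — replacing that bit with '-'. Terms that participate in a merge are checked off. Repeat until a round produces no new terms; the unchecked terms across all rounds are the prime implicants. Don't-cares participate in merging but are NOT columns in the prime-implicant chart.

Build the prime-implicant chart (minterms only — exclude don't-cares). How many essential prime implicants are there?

4

size-2^0 implicants → 00111(✓)  01000  01101(✓)  01110  10010(✓)  10011(✓)  10100(✓)  10111(✓)  11100(✓)  11101(✓)
size-2^1 implicants → -0111  -1101  1-100  10-11  1001-  1110-
Unchecked terms (primes): -0111, -1101, 01000, 01110, 1-100, 10-11, 1001-, 1110-
Minterm coverage:
  m7 ⊆ -0111 [E]
  m8 ⊆ 01000 [E]
  m13 ⊆ -1101 [E]
  m14 ⊆ 01110 [E]
  m23 ⊆ -0111,10-11
  m29 ⊆ -1101,1110-
E = {-0111, -1101, 01000, 01110}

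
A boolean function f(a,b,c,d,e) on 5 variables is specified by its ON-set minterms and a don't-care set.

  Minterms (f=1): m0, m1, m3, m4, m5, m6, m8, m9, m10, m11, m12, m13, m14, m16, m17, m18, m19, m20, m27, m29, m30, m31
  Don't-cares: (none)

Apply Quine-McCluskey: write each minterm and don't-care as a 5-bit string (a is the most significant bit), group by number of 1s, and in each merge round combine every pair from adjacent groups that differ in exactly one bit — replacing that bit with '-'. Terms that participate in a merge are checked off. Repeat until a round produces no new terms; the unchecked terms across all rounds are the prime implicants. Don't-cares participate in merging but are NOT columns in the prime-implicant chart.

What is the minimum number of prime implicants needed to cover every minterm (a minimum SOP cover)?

8

size-2^0 implicants → 00000(✓)  00001(✓)  00011(✓)  00100(✓)  00101(✓)  00110(✓)  01000(✓)  01001(✓)  01010(✓)  01011(✓)  01100(✓)  01101(✓)  01110(✓)  10000(✓)  10001(✓)  10010(✓)  10011(✓)  10100(✓)  11011(✓)  11101(✓)  11110(✓)  11111(✓)
size-2^1 implicants → -0000(✓)  -0001(✓)  -0011(✓)  -0100(✓)  -1011(✓)  -1101  -1110  0-000(✓)  0-001(✓)  0-011(✓)  0-100(✓)  0-101(✓)  0-110(✓)  00-00(✓)  00-01(✓)  000-1(✓)  0000-(✓)  001-0(✓)  0010-(✓)  01-00(✓)  01-01(✓)  01-10(✓)  010-0(✓)  010-1(✓)  0100-(✓)  0101-(✓)  011-0(✓)  0110-(✓)  1-011(✓)  10-00(✓)  100-0(✓)  100-1(✓)  1000-(✓)  1001-(✓)  11-11  111-1  1111-
size-2^2 implicants → --011  -0-00  -00-1  -000-  0--00(✓)  0--01(✓)  0-0-1  0-00-(✓)  0-1-0  0-10-(✓)  00-0-(✓)  01--0  01-0-(✓)  010--  100--
size-2^3 implicants → 0--0-
Unchecked terms (primes): --011, -0-00, -00-1, -000-, -1101, -1110, 0--0-, 0-0-1, 0-1-0, 01--0, 010--, 100--, 11-11, 111-1, 1111-
Minterm coverage:
  m0 ⊆ -0-00,-000-,0--0-
  m1 ⊆ -00-1,-000-,0--0-,0-0-1
  m3 ⊆ --011,-00-1,0-0-1
  m4 ⊆ -0-00,0--0-,0-1-0
  m5 ⊆ 0--0- [E]
  m6 ⊆ 0-1-0 [E]
  m8 ⊆ 0--0-,01--0,010--
  m9 ⊆ 0--0-,0-0-1,010--
  m10 ⊆ 01--0,010--
  m11 ⊆ --011,0-0-1,010--
  m12 ⊆ 0--0-,0-1-0,01--0
  m13 ⊆ -1101,0--0-
  m14 ⊆ -1110,0-1-0,01--0
  m16 ⊆ -0-00,-000-,100--
  m17 ⊆ -00-1,-000-,100--
  m18 ⊆ 100-- [E]
  m19 ⊆ --011,-00-1,100--
  m20 ⊆ -0-00 [E]
  m27 ⊆ --011,11-11
  m29 ⊆ -1101,111-1
  m30 ⊆ -1110,1111-
  m31 ⊆ 11-11,111-1,1111-
E = {-0-00, 0--0-, 0-1-0, 100--}
Petrick residual → --011, -1101, 01--0, 1111-
Cover = c'de + b'd'e' + bcd'e + a'd' + a'ce' + a'be' + ab'c' + abcd  |cover|=8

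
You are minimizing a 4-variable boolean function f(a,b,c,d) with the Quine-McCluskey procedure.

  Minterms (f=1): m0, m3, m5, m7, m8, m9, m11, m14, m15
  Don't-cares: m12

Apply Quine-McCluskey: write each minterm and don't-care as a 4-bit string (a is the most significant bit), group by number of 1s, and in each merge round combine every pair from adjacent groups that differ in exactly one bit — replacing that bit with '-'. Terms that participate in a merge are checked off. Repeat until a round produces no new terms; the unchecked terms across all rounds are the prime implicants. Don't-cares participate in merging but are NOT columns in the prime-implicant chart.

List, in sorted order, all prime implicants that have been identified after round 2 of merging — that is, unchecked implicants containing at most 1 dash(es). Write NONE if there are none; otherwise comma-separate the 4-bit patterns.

-000, 01-1, 1-00, 10-1, 100-, 11-0, 111-

Round 0: 0000✓ 0011✓ 0101✓ 0111✓ 1000✓ 1001✓ 1011✓ 1100✓ 1110✓ 1111✓
Round 1: -000 -011✓ -111✓ 0-11✓ 01-1 1-00 1-11✓ 10-1 100- 11-0 111-
Round 2: --11
PIs = {--11, -000, 01-1, 1-00, 10-1, 100-, 11-0, 111-}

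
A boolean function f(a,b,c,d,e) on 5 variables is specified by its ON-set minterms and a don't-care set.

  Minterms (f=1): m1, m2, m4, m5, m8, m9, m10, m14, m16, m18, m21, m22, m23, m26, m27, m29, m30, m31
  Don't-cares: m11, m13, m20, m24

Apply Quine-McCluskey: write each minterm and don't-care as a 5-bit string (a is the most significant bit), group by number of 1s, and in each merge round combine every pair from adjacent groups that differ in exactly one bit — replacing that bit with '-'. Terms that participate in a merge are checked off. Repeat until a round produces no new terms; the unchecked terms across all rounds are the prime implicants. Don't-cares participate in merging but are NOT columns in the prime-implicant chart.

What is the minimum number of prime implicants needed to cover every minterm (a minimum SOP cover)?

8

[col 0] 00001*, 00010*, 00100*, 00101*, 01000*, 01001*, 01010*, 01011*, 01101*, 01110*, 10000*, 10010*, 10100*, 10101*, 10110*, 10111*, 11000*, 11010*, 11011*, 11101*, 11110*, 11111*
[col 1] -0010*, -0100*, -0101*, -1000*, -1010*, -1011*, -1101*, -1110*, 0-001*, 0-010*, 0-101*, 00-01*, 0010-*, 01-01*, 01-10*, 010-0*, 010-1*, 0100-*, 0101-*, 1-000*, 1-010*, 1-101*, 1-110*, 1-111*, 10-00*, 10-10*, 100-0*, 101-0*, 101-1*, 1010-*, 1011-*, 11-10*, 11-11*, 110-0*, 1101-*, 111-1*, 1111-*
[col 2] --010, --101, -010-, -1-10, -10-0, -101-, 0--01, 010--, 1--10, 1-0-0, 1-1-1, 1-11-, 10--0, 101--, 11-1-
Prime implicants: --010, --101, -010-, -1-10, -10-0, -101-, 0--01, 010--, 1--10, 1-0-0, 1-1-1, 1-11-, 10--0, 101--, 11-1-
PI chart (minterm → PIs covering it):
  1 | 0--01  (sole → essential)
  2 | --010  (sole → essential)
  4 | -010-  (sole → essential)
  5 | --101,-010-,0--01
  8 | -10-0,010--
  9 | 0--01,010--
  10 | --010,-1-10,-10-0,-101-,010--
  14 | -1-10  (sole → essential)
  16 | 1-0-0,10--0
  18 | --010,1--10,1-0-0,10--0
  21 | --101,-010-,1-1-1,101--
  22 | 1--10,1-11-,10--0,101--
  23 | 1-1-1,1-11-,101--
  26 | --010,-1-10,-10-0,-101-,1--10,1-0-0,11-1-
  27 | -101-,11-1-
  29 | --101,1-1-1
  30 | -1-10,1--10,1-11-,11-1-
  31 | 1-1-1,1-11-,11-1-
Essential prime implicants: --010, -010-, -1-10, 0--01
Petrick residual → -10-0, -101-, 1-1-1, 10--0
Minimum SOP uses 8 PIs: c'de' + b'cd' + bde' + bc'e' + bc'd + a'd'e + ace + ab'e'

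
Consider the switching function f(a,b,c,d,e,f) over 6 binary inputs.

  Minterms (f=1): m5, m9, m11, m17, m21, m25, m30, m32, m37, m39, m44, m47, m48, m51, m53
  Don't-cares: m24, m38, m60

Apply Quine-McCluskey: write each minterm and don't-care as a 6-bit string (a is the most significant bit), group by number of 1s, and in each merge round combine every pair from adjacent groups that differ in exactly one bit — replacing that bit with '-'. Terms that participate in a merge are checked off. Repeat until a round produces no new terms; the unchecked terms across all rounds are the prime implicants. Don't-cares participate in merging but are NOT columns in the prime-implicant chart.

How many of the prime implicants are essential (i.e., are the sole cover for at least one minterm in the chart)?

size-2^0 implicants → 000101(✓)  001001(✓)  001011(✓)  010001(✓)  010101(✓)  011000(✓)  011001(✓)  011110  100000(✓)  100101(✓)  100110(✓)  100111(✓)  101100(✓)  101111(✓)  110000(✓)  110011  110101(✓)  111100(✓)
size-2^1 implicants → -00101(✓)  -10101(✓)  0-0101(✓)  0-1001  0010-1  01-001  010-01  01100-  1-0000  1-0101(✓)  1-1100  10-111  1001-1  10011-
size-2^2 implicants → --0101
Unchecked terms (primes): --0101, 0-1001, 0010-1, 01-001, 010-01, 01100-, 011110, 1-0000, 1-1100, 10-111, 1001-1, 10011-, 110011
Minterm coverage:
  m5 ⊆ --0101 [E]
  m9 ⊆ 0-1001,0010-1
  m11 ⊆ 0010-1 [E]
  m17 ⊆ 01-001,010-01
  m21 ⊆ --0101,010-01
  m25 ⊆ 0-1001,01-001,01100-
  m30 ⊆ 011110 [E]
  m32 ⊆ 1-0000 [E]
  m37 ⊆ --0101,1001-1
  m39 ⊆ 10-111,1001-1,10011-
  m44 ⊆ 1-1100 [E]
  m47 ⊆ 10-111 [E]
  m48 ⊆ 1-0000 [E]
  m51 ⊆ 110011 [E]
  m53 ⊆ --0101 [E]
E = {--0101, 0010-1, 011110, 1-0000, 1-1100, 10-111, 110011}

7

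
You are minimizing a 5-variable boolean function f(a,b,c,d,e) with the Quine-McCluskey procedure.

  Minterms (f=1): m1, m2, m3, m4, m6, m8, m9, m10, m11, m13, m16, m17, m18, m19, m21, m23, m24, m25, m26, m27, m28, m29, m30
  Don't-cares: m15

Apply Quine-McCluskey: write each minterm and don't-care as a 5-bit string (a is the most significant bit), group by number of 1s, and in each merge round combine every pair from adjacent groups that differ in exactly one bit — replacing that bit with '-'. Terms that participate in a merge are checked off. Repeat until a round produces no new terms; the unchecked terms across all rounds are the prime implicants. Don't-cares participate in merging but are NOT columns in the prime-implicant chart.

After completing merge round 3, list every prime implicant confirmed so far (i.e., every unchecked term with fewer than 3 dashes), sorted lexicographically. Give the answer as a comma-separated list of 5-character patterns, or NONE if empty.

-1-01, 00-10, 001-0, 01--1, 1--01, 10--1, 11--0, 11-0-

size-2^0 implicants → 00001(✓)  00010(✓)  00011(✓)  00100(✓)  00110(✓)  01000(✓)  01001(✓)  01010(✓)  01011(✓)  01101(✓)  01111(✓)  10000(✓)  10001(✓)  10010(✓)  10011(✓)  10101(✓)  10111(✓)  11000(✓)  11001(✓)  11010(✓)  11011(✓)  11100(✓)  11101(✓)  11110(✓)
size-2^1 implicants → -0001(✓)  -0010(✓)  -0011(✓)  -1000(✓)  -1001(✓)  -1010(✓)  -1011(✓)  -1101(✓)  0-001(✓)  0-010(✓)  0-011(✓)  00-10  000-1(✓)  0001-(✓)  001-0  01-01(✓)  01-11(✓)  010-0(✓)  010-1(✓)  0100-(✓)  0101-(✓)  011-1(✓)  1-000(✓)  1-001(✓)  1-010(✓)  1-011(✓)  1-101(✓)  10-01(✓)  10-11(✓)  100-0(✓)  100-1(✓)  1000-(✓)  1001-(✓)  101-1(✓)  11-00(✓)  11-01(✓)  11-10(✓)  110-0(✓)  110-1(✓)  1100-(✓)  1101-(✓)  111-0(✓)  1110-(✓)
size-2^2 implicants → --001(✓)  --010(✓)  --011(✓)  -00-1(✓)  -001-(✓)  -1-01  -10-0(✓)  -10-1(✓)  -100-(✓)  -101-(✓)  0-0-1(✓)  0-01-(✓)  01--1  010--(✓)  1--01  1-0-0(✓)  1-0-1(✓)  1-00-(✓)  1-01-(✓)  10--1  100--(✓)  11--0  11-0-  110--(✓)
size-2^3 implicants → --0-1  --01-  -10--  1-0--
Unchecked terms (primes): --0-1, --01-, -1-01, -10--, 00-10, 001-0, 01--1, 1--01, 1-0--, 10--1, 11--0, 11-0-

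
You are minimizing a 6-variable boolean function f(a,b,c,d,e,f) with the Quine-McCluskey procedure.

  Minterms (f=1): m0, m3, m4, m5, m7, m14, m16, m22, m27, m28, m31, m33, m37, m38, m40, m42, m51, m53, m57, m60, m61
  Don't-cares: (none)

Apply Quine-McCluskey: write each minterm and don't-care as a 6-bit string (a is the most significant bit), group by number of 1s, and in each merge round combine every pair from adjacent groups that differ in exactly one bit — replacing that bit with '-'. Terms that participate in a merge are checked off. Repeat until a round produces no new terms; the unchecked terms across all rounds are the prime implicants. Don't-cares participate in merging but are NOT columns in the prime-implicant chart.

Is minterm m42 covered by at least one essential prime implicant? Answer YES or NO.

YES

[col 0] 000000*, 000011*, 000100*, 000101*, 000111*, 001110, 010000*, 010110, 011011*, 011100*, 011111*, 100001*, 100101*, 100110, 101000*, 101010*, 110011, 110101*, 111001*, 111100*, 111101*
[col 1] -00101, -11100, 0-0000, 000-00, 000-11, 0001-1, 00010-, 011-11, 1-0101, 100-01, 1010-0, 11-101, 111-01, 11110-
Prime implicants: -00101, -11100, 0-0000, 000-00, 000-11, 0001-1, 00010-, 001110, 010110, 011-11, 1-0101, 100-01, 100110, 1010-0, 11-101, 110011, 111-01, 11110-
PI chart (minterm → PIs covering it):
  0 | 0-0000,000-00
  3 | 000-11  (sole → essential)
  4 | 000-00,00010-
  5 | -00101,0001-1,00010-
  7 | 000-11,0001-1
  14 | 001110  (sole → essential)
  16 | 0-0000  (sole → essential)
  22 | 010110  (sole → essential)
  27 | 011-11  (sole → essential)
  28 | -11100  (sole → essential)
  31 | 011-11  (sole → essential)
  33 | 100-01  (sole → essential)
  37 | -00101,1-0101,100-01
  38 | 100110  (sole → essential)
  40 | 1010-0  (sole → essential)
  42 | 1010-0  (sole → essential)
  51 | 110011  (sole → essential)
  53 | 1-0101,11-101
  57 | 111-01  (sole → essential)
  60 | -11100,11110-
  61 | 11-101,111-01,11110-
Essential prime implicants: -11100, 0-0000, 000-11, 001110, 010110, 011-11, 100-01, 100110, 1010-0, 110011, 111-01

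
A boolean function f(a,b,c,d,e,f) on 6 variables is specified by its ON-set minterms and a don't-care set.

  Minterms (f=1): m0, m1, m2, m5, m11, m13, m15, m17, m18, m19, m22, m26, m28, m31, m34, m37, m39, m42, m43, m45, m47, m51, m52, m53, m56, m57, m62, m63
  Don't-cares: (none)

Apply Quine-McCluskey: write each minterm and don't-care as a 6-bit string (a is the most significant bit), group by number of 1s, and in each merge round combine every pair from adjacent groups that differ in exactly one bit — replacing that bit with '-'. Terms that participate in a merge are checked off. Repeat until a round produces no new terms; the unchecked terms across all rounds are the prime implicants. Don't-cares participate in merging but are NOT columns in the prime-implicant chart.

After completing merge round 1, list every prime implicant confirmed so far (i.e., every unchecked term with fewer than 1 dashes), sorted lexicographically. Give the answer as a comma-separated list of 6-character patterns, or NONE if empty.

011100

size-2^0 implicants → 000000(✓)  000001(✓)  000010(✓)  000101(✓)  001011(✓)  001101(✓)  001111(✓)  010001(✓)  010010(✓)  010011(✓)  010110(✓)  011010(✓)  011100  011111(✓)  100010(✓)  100101(✓)  100111(✓)  101010(✓)  101011(✓)  101101(✓)  101111(✓)  110011(✓)  110100(✓)  110101(✓)  111000(✓)  111001(✓)  111110(✓)  111111(✓)
size-2^1 implicants → -00010  -00101(✓)  -01011(✓)  -01101(✓)  -01111(✓)  -10011  -11111(✓)  0-0001  0-0010  0-1111(✓)  00-101(✓)  000-01  0000-0  00000-  001-11(✓)  0011-1(✓)  01-010  010-10  0100-1  01001-  1-0101  1-1111(✓)  10-010  10-101(✓)  10-111(✓)  1001-1(✓)  101-11(✓)  10101-  1011-1(✓)  11010-  11100-  11111-
size-2^2 implicants → --1111  -0-101  -01-11  -011-1  10-1-1
Unchecked terms (primes): --1111, -0-101, -00010, -01-11, -011-1, -10011, 0-0001, 0-0010, 000-01, 0000-0, 00000-, 01-010, 010-10, 0100-1, 01001-, 011100, 1-0101, 10-010, 10-1-1, 10101-, 11010-, 11100-, 11111-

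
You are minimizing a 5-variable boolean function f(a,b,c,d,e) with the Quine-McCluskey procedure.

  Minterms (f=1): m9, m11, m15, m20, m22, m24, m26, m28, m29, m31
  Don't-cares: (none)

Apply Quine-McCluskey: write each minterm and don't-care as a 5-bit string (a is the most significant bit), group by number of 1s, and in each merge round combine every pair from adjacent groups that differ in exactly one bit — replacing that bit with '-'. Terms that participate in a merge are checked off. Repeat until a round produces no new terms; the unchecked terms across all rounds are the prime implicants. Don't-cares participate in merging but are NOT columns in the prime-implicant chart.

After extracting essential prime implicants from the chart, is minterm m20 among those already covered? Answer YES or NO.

[col 0] 01001*, 01011*, 01111*, 10100*, 10110*, 11000*, 11010*, 11100*, 11101*, 11111*
[col 1] -1111, 01-11, 010-1, 1-100, 101-0, 11-00, 110-0, 111-1, 1110-
Prime implicants: -1111, 01-11, 010-1, 1-100, 101-0, 11-00, 110-0, 111-1, 1110-
PI chart (minterm → PIs covering it):
  9 | 010-1  (sole → essential)
  11 | 01-11,010-1
  15 | -1111,01-11
  20 | 1-100,101-0
  22 | 101-0  (sole → essential)
  24 | 11-00,110-0
  26 | 110-0  (sole → essential)
  28 | 1-100,11-00,1110-
  29 | 111-1,1110-
  31 | -1111,111-1
Essential prime implicants: 010-1, 101-0, 110-0

YES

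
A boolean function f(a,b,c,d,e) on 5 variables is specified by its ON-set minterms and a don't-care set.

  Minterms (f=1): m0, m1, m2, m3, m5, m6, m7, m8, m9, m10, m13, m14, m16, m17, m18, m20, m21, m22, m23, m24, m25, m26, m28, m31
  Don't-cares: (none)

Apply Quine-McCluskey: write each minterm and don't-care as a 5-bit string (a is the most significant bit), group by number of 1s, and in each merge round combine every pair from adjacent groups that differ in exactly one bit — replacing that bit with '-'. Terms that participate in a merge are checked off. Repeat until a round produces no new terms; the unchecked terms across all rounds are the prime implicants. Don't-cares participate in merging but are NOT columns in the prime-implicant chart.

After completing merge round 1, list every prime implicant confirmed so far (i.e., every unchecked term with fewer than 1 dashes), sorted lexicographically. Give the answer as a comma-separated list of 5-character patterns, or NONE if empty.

NONE

size-2^0 implicants → 00000(✓)  00001(✓)  00010(✓)  00011(✓)  00101(✓)  00110(✓)  00111(✓)  01000(✓)  01001(✓)  01010(✓)  01101(✓)  01110(✓)  10000(✓)  10001(✓)  10010(✓)  10100(✓)  10101(✓)  10110(✓)  10111(✓)  11000(✓)  11001(✓)  11010(✓)  11100(✓)  11111(✓)
size-2^1 implicants → -0000(✓)  -0001(✓)  -0010(✓)  -0101(✓)  -0110(✓)  -0111(✓)  -1000(✓)  -1001(✓)  -1010(✓)  0-000(✓)  0-001(✓)  0-010(✓)  0-101(✓)  0-110(✓)  00-01(✓)  00-10(✓)  00-11(✓)  000-0(✓)  000-1(✓)  0000-(✓)  0001-(✓)  001-1(✓)  0011-(✓)  01-01(✓)  01-10(✓)  010-0(✓)  0100-(✓)  1-000(✓)  1-001(✓)  1-010(✓)  1-100(✓)  1-111  10-00(✓)  10-01(✓)  10-10(✓)  100-0(✓)  1000-(✓)  101-0(✓)  101-1(✓)  1010-(✓)  1011-(✓)  11-00(✓)  110-0(✓)  1100-(✓)
size-2^2 implicants → --000(✓)  --001(✓)  --010(✓)  -0-01  -0-10  -00-0(✓)  -000-(✓)  -01-1  -011-  -10-0(✓)  -100-(✓)  0--01  0--10  0-0-0(✓)  0-00-(✓)  00--1  00-1-  000--  1--00  1-0-0(✓)  1-00-(✓)  10--0  10-0-  101--
size-2^3 implicants → --0-0  --00-
Unchecked terms (primes): --0-0, --00-, -0-01, -0-10, -01-1, -011-, 0--01, 0--10, 00--1, 00-1-, 000--, 1--00, 1-111, 10--0, 10-0-, 101--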